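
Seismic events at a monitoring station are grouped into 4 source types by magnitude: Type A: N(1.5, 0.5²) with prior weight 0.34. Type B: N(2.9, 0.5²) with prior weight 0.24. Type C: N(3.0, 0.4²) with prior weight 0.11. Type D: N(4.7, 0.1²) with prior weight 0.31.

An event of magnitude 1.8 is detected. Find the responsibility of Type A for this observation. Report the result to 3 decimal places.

0.925

Apply Bayes' rule: the posterior for each component is proportional to its prior times its likelihood at x.
Evaluate each component's likelihood at the observed value:
  p_A = (1/(0.5·√(2π)))·exp(−(1.8−1.5)²/(2·0.5²)) = 0.797885·exp(-0.18000) = 0.666449
  p_B = (1/(0.5·√(2π)))·exp(−(1.8−2.9)²/(2·0.5²)) = 0.797885·exp(-2.42000) = 0.0709492
  p_C = (1/(0.4·√(2π)))·exp(−(1.8−3.0)²/(2·0.4²)) = 0.997356·exp(-4.50000) = 0.0110796
  p_D = (1/(0.1·√(2π)))·exp(−(1.8−4.7)²/(2·0.1²)) = 3.989423·exp(-420.50000) = 9.55169e-183
Unnormalised posteriors:
  P(Z=A)·p_A = 0.34 × 0.666449 = 0.226593
  P(Z=B)·p_B = 0.24 × 0.0709492 = 0.0170278
  P(Z=C)·p_C = 0.11 × 0.0110796 = 0.00121876
  P(Z=D)·p_D = 0.31 × 9.55169e-183 = 2.96103e-183
Normaliser: 0.226593 + 0.0170278 + 0.00121876 + 2.96103e-183 = 0.244839
P(Type A | 1.8) ≈ 0.925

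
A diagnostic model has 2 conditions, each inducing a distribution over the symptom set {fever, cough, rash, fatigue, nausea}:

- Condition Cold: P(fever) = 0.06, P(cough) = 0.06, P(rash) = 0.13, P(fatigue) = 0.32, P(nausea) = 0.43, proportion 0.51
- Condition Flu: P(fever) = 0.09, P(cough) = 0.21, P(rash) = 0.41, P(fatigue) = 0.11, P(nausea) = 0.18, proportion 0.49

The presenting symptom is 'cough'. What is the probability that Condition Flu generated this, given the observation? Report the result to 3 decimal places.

0.771

Posterior ∝ prior × likelihood, so P(k | x) ∝ P(Z=k) f_k(x); normalise over all components.
Evaluate each component's likelihood at the observed value:
  p_Cold = 0.06
  p_Flu = 0.21
Unnormalised posteriors:
  P(Z=Cold)·p_Cold = 0.51 × 0.06 = 0.0306
  P(Z=Flu)·p_Flu = 0.49 × 0.21 = 0.1029
Normaliser: 0.0306 + 0.1029 = 0.1335
P(Condition Flu | the observation) ≈ 0.771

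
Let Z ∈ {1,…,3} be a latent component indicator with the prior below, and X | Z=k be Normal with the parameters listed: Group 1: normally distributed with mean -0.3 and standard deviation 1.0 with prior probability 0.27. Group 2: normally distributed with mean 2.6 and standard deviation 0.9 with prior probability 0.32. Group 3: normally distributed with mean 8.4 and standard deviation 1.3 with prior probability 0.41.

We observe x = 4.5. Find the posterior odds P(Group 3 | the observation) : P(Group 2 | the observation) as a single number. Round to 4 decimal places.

The posterior odds equal the prior odds times the likelihood ratio: (w_i/w_j)·(f_i(x)/f_j(x)).
Evaluate each component's likelihood at the observed value:
  f_1 = (1/(1.0·√(2π)))·exp(−(4.5−-0.3)²/(2·1.0²)) = 0.398942·exp(-11.52000) = 3.9613e-06
  f_2 = (1/(0.9·√(2π)))·exp(−(4.5−2.6)²/(2·0.9²)) = 0.443269·exp(-2.22840) = 0.0477406
  f_3 = (1/(1.3·√(2π)))·exp(−(4.5−8.4)²/(2·1.3²)) = 0.306879·exp(-4.50000) = 0.00340911
Posterior odds = (w_3·f_3) / (w_2·f_2) = (0.41·0.00340911) / (0.32·0.0477406) = 0.00139774 / 0.015277 ≈ 0.0915

0.0915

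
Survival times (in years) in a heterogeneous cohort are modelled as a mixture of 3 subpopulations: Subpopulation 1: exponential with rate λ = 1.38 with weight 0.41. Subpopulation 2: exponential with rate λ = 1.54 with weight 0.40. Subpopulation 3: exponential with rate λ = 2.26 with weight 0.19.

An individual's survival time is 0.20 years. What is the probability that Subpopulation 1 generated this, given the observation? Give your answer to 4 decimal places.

P(component k | x) = π_k·f_k(x) / marginal(x), where marginal(x) = Σ_j π_j·f_j(x).
Exponential densities:
  p_1 = 1.04716
  p_2 = 1.13177
  p_3 = 1.43816
Multiply by the mixture weights:
  π_1·p_1 = 0.41 × 1.04716 = 0.429336
  π_2·p_2 = 0.40 × 1.13177 = 0.452708
  π_3·p_3 = 0.19 × 1.43816 = 0.27325
Denominator: 0.429336 + 0.452708 + 0.27325 = 1.15529
P(Subpopulation 1 | data) ≈ 0.3716

0.3716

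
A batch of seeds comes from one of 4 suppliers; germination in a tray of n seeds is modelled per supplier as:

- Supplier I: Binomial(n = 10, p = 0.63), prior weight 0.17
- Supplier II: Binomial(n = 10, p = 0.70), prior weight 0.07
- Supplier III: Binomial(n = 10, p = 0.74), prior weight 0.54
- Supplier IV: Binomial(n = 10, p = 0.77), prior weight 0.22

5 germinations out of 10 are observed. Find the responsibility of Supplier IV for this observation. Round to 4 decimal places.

0.1175

The responsibility of component k is π_k f_k(x) divided by Σ_j π_j f_j(x).
Evaluate each component's likelihood at the observed value:
  L_I = C(10,5)·0.63^5·0.37^5 = 252·0.0992437·0.0069344 = 0.173425
  L_II = C(10,5)·0.70^5·0.30^5 = 252·0.16807·0.00243 = 0.102919
  L_III = C(10,5)·0.74^5·0.26^5 = 252·0.221901·0.00118814 = 0.0664394
  L_IV = C(10,5)·0.77^5·0.23^5 = 252·0.270678·0.000643634 = 0.0439029
Weight by the priors:
  π_I·L_I = 0.17 × 0.173425 = 0.0294823
  π_II·L_II = 0.07 × 0.102919 = 0.00720435
  π_III·L_III = 0.54 × 0.0664394 = 0.0358773
  π_IV·L_IV = 0.22 × 0.0439029 = 0.00965864
Marginal: 0.0294823 + 0.00720435 + 0.0358773 + 0.00965864 = 0.0822225
P(Supplier IV | 5 germinations out of 10) ≈ 0.1175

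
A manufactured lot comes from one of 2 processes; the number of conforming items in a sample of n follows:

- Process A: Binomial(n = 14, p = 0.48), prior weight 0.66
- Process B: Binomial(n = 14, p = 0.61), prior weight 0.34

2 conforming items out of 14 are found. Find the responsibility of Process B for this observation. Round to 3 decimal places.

Posterior ∝ prior × likelihood, so P(k | x) ∝ w_k f_k(x); normalise over all components.
Binomial probabilities:
  p_A = 0.00819528
  p_B = 0.000419253
Unnormalised posteriors:
  w_A·p_A = 0.66 × 0.00819528 = 0.00540889
  w_B·p_B = 0.34 × 0.000419253 = 0.000142546
Denominator: 0.00540889 + 0.000142546 = 0.00555143
So the posterior for Process B is 0.000142546 / 0.00555143 ≈ 0.026.

0.026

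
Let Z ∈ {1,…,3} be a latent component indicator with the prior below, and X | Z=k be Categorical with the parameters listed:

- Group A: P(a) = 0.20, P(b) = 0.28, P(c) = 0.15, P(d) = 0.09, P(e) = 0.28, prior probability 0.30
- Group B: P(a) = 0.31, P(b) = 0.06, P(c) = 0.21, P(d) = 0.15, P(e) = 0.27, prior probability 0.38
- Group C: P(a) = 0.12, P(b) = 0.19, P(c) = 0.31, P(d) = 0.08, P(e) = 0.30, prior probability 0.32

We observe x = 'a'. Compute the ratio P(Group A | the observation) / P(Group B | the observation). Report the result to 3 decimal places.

The posterior odds equal the prior odds times the likelihood ratio: (P(Z=i)/P(Z=j))·(f_i(x)/f_j(x)).
Evaluate each component's likelihood at the observed value:
  f_A = P(a | comp) = 0.20
  f_B = P(a | comp) = 0.31
  f_C = P(a | comp) = 0.12
0.06 / 0.1178 ≈ 0.509

0.509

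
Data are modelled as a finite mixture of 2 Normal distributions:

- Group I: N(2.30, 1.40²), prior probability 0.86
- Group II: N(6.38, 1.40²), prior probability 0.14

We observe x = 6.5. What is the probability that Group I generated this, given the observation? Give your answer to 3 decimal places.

By Bayes' theorem, P(k | x) = P(Z=k) f_k(x) / Σ_j P(Z=j) f_j(x).
Evaluate each component's likelihood at the observed value:
  L_I = (1/(1.40·√(2π)))·exp(−(6.5−2.30)²/(2·1.40²)) = 0.284959·exp(-4.50000) = 0.00316561
  L_II = (1/(1.40·√(2π)))·exp(−(6.5−6.38)²/(2·1.40²)) = 0.284959·exp(-0.00367) = 0.283914
Weight by the priors:
  P(Z=I)·L_I = 0.86 × 0.00316561 = 0.00272242
  P(Z=II)·L_II = 0.14 × 0.283914 = 0.0397479
Evidence: 0.00272242 + 0.0397479 = 0.0424704
P(Group I | x) = 0.00272242 / 0.0424704 ≈ 0.064

0.064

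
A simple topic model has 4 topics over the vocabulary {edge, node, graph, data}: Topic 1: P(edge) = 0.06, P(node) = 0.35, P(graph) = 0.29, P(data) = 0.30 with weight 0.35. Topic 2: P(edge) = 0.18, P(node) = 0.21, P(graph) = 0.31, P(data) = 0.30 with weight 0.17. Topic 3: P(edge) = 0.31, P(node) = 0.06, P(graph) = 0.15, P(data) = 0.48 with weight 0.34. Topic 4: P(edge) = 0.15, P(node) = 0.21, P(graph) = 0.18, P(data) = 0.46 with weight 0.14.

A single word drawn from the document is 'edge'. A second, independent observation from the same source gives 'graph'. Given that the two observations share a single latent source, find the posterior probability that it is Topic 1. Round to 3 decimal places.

0.173

Posterior ∝ prior × likelihood, so P(k | x) ∝ π_k f_k(x); normalise over all components.
Since both observations come from the same component, the likelihood for component k is f_k(x₁)·f_k(x₂).
  p_1 = [P(edge | comp) = 0.06] × [0.29] = 0.0174
  p_2 = [P(edge | comp) = 0.18] × [0.31] = 0.0558
  p_3 = [P(edge | comp) = 0.31] × [0.15] = 0.0465
  p_4 = [P(edge | comp) = 0.15] × [0.18] = 0.027
Prior × likelihood for each component:
  π_1·p_1 = 0.35 × 0.0174 = 0.00609
  π_2·p_2 = 0.17 × 0.0558 = 0.009486
  π_3·p_3 = 0.34 × 0.0465 = 0.01581
  π_4·p_4 = 0.14 × 0.027 = 0.00378
Evidence: 0.00609 + 0.009486 + 0.01581 + 0.00378 = 0.035166
P(Topic 1 | x) = 0.00609 / 0.035166 ≈ 0.173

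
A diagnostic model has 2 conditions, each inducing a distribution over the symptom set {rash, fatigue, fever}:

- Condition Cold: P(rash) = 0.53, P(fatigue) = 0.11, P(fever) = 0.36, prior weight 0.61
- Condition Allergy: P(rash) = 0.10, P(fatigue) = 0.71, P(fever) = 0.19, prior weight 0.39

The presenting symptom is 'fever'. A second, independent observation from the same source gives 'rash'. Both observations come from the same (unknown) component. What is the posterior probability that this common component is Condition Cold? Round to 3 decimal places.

Apply Bayes' rule: the posterior for each component is proportional to its prior times its likelihood at x.
Since both observations come from the same component, the likelihood for component k is f_k(x₁)·f_k(x₂).
  p_Cold = [P(fever | comp) = 0.36] × [0.53] = 0.1908
  p_Allergy = [P(fever | comp) = 0.19] × [0.1] = 0.019
Multiply by the mixture weights:
  P(Z=Cold)·p_Cold = 0.61 × 0.1908 = 0.116388
  P(Z=Allergy)·p_Allergy = 0.39 × 0.019 = 0.00741
Denominator: 0.116388 + 0.00741 = 0.123798
So the posterior for Condition Cold is 0.116388 / 0.123798 ≈ 0.940.

0.940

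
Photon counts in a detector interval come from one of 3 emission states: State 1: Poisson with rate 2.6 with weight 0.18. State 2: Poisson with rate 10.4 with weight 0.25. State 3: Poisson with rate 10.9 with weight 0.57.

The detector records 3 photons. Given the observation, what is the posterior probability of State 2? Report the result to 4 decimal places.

0.0333

Posterior ∝ prior × likelihood, so P(k | x) ∝ π_k f_k(x); normalise over all components.
Component likelihoods at x = 3 photons:
  L_1 = 0.217572
  L_2 = 0.0057054
  L_3 = 0.00398399
Multiply by the mixture weights:
  π_1·L_1 = 0.18 × 0.217572 = 0.039163
  π_2·L_2 = 0.25 × 0.0057054 = 0.00142635
  π_3·L_3 = 0.57 × 0.00398399 = 0.00227088
Marginal: 0.039163 + 0.00142635 + 0.00227088 = 0.0428602
P(State 2 | x) ≈ 0.0333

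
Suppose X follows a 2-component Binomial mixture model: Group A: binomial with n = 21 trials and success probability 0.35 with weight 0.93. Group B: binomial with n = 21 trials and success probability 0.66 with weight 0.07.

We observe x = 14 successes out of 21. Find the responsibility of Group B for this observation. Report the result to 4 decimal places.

Apply Bayes' rule: the posterior for each component is proportional to its prior times its likelihood at x.
Component likelihoods at x = 14 successes out of 21:
  f_A = C(21,14)·0.35^14·0.65^7 = 116280·4.13955e-07·0.0490223 = 0.00235967
  f_B = C(21,14)·0.66^14·0.34^7 = 116280·0.00297588·0.000525234 = 0.181749
Multiply by the mixture weights:
  π_A·f_A = 0.93 × 0.00235967 = 0.00219449
  π_B·f_B = 0.07 × 0.181749 = 0.0127224
Marginal: 0.00219449 + 0.0127224 = 0.0149169
So the posterior for Group B is 0.0127224 / 0.0149169 ≈ 0.8529.

0.8529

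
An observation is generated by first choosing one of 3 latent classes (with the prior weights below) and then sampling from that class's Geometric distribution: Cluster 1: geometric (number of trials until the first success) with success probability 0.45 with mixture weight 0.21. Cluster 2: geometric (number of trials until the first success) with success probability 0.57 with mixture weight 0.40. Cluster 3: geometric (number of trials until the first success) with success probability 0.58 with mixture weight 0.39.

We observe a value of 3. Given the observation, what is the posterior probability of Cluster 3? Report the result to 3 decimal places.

0.361

By Bayes' theorem, P(k | x) = π_k f_k(x) / Σ_j π_j f_j(x).
Component likelihoods at x = 3:
  p_1 = 0.136125
  p_2 = 0.105393
  p_3 = 0.102312
Multiply by the mixture weights:
  π_1·p_1 = 0.21 × 0.136125 = 0.0285863
  π_2·p_2 = 0.40 × 0.105393 = 0.0421572
  π_3·p_3 = 0.39 × 0.102312 = 0.0399017
Evidence: 0.0285863 + 0.0421572 + 0.0399017 = 0.110645
Responsibility of Cluster 3: 0.0399017 / 0.110645 ≈ 0.361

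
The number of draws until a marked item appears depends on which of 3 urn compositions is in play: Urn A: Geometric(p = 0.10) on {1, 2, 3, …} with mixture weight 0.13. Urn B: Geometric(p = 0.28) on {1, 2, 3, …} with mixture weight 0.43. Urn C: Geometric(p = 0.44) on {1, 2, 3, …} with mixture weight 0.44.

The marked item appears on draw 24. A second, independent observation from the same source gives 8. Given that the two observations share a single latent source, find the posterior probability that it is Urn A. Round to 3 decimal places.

0.969

P(component k | x) = P(Z=k)·f_k(x) / marginal(x), where marginal(x) = Σ_j P(Z=j)·f_j(x).
Since both observations come from the same component, the likelihood for component k is f_k(x₁)·f_k(x₂).
  f_A = [0.00886294] × [0.0478297] = 0.000423912
  f_B = [0.000146489] × [0.0280857] = 4.11425e-06
  f_C = [7.10849e-07] × [0.00759922] = 5.4019e-09
Weight by the priors:
  P(Z=A)·f_A = 0.13 × 0.000423912 = 5.51085e-05
  P(Z=B)·f_B = 0.43 × 4.11425e-06 = 1.76913e-06
  P(Z=C)·f_C = 0.44 × 5.4019e-09 = 2.37683e-09
Marginal: 5.51085e-05 + 1.76913e-06 + 2.37683e-09 = 5.688e-05
P(Urn A | x) ≈ 0.969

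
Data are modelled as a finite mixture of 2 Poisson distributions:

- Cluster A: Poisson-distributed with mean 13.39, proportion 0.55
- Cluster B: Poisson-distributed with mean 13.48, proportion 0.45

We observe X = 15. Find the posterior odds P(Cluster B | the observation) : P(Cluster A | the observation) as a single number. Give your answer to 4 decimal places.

0.8268

Only the two components matter; the odds are (π_i f_i(x)) / (π_j f_j(x)).
Component likelihoods at x = 15:
  L_A = e^(−13.39)·13.39^15/15! = 0.0933267
  L_B = e^(−13.48)·13.48^15/15! = 0.0943103
Posterior odds = (π_B·L_B) / (π_A·L_A) = (0.45·0.0943103) / (0.55·0.0933267) = 0.0424396 / 0.0513297 ≈ 0.8268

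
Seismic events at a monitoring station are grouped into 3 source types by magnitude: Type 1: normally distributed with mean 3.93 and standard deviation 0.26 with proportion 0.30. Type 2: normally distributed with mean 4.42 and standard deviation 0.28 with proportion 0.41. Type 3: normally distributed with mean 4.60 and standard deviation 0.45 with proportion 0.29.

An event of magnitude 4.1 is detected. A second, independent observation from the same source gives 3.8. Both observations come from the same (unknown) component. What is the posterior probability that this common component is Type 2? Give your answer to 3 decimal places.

0.066

P(component k | x) = P(Z=k)·f_k(x) / marginal(x), where marginal(x) = Σ_j P(Z=j)·f_j(x).
Since both observations come from the same component, the likelihood for component k is f_k(x₁)·f_k(x₂).
  p_1 = [(1/(0.26·√(2π)))·exp(−(4.1−3.93)²/(2·0.26²)) = 1.534393·exp(-0.21376) = 1.23909] × [1.3541] = 1.67785
  p_2 = [(1/(0.28·√(2π)))·exp(−(4.1−4.42)²/(2·0.28²)) = 1.424794·exp(-0.65306) = 0.741534] × [0.122763] = 0.0910326
  p_3 = [(1/(0.45·√(2π)))·exp(−(4.1−4.60)²/(2·0.45²)) = 0.886538·exp(-0.61728) = 0.478205] × [0.18256] = 0.0873011
Weight by the priors:
  P(Z=1)·p_1 = 0.30 × 1.67785 = 0.503355
  P(Z=2)·p_2 = 0.41 × 0.0910326 = 0.0373234
  P(Z=3)·p_3 = 0.29 × 0.0873011 = 0.0253173
Denominator: 0.503355 + 0.0373234 + 0.0253173 = 0.565995
Responsibility of Type 2: 0.0373234 / 0.565995 ≈ 0.066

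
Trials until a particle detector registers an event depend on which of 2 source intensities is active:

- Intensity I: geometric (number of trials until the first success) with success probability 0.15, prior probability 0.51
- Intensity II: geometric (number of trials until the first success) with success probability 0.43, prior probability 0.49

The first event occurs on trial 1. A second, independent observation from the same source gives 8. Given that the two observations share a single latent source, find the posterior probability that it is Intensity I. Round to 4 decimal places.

P(component k | x) = P(Z=k)·f_k(x) / marginal(x), where marginal(x) = Σ_j P(Z=j)·f_j(x).
Since both observations come from the same component, the likelihood for component k is f_k(x₁)·f_k(x₂).
  p_I = [0.15] × [0.0480866] = 0.00721298
  p_II = [0.43] × [0.00840606] = 0.00361461
Prior × likelihood for each component:
  P(Z=I)·p_I = 0.51 × 0.00721298 = 0.00367862
  P(Z=II)·p_II = 0.49 × 0.00361461 = 0.00177116
Evidence: 0.00367862 + 0.00177116 = 0.00544978
P(Intensity I | x₁, x₂) = 0.00367862 / 0.00544978 ≈ 0.6750

0.6750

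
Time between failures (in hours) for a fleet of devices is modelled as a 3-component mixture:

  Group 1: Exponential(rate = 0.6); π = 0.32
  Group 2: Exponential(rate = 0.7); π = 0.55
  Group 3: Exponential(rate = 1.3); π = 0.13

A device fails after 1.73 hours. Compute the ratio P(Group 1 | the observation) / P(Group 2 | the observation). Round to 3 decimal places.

0.593

Since P(k|x) ∝ w_k f_k(x), the posterior odds are w_i f_i(x) / (w_j f_j(x)).
Evaluate each component's likelihood at the observed value:
  p_1 = 0.212497
  p_2 = 0.208529
  p_3 = 0.137156
0.0679992 / 0.114691 ≈ 0.593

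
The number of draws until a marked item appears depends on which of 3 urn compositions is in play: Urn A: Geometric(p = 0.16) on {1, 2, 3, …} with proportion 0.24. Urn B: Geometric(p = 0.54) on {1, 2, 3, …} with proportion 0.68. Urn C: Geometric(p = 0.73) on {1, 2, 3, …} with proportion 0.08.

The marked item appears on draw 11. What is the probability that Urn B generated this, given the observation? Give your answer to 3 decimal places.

0.023

P(component k | x) = P(Z=k)·f_k(x) / marginal(x), where marginal(x) = Σ_j P(Z=j)·f_j(x).
Evaluate each component's likelihood at the observed value:
  f_A = 0.0279842
  f_B = 0.000229072
  f_C = 1.50301e-06
Unnormalised posteriors:
  P(Z=A)·f_A = 0.24 × 0.0279842 = 0.00671621
  P(Z=B)·f_B = 0.68 × 0.000229072 = 0.000155769
  P(Z=C)·f_C = 0.08 × 1.50301e-06 = 1.2024e-07
Evidence: 0.00671621 + 0.000155769 + 1.2024e-07 = 0.0068721
Responsibility of Urn B: 0.000155769 / 0.0068721 ≈ 0.023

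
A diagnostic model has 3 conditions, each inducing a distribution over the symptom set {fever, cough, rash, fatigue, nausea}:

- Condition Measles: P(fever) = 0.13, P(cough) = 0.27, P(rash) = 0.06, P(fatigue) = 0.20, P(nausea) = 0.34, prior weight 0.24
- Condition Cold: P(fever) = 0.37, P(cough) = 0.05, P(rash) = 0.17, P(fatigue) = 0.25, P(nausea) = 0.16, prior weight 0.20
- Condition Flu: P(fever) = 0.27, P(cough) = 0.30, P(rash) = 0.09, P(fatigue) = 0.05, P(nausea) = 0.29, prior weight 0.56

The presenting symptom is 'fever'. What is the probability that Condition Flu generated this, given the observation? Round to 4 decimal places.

Posterior ∝ prior × likelihood, so P(k | x) ∝ π_k f_k(x); normalise over all components.
Evaluate each component's likelihood at the observed value:
  L_Measles = P(fever | comp) = 0.13
  L_Cold = P(fever | comp) = 0.37
  L_Flu = P(fever | comp) = 0.27
Unnormalised posteriors:
  π_Measles·L_Measles = 0.24 × 0.13 = 0.0312
  π_Cold·L_Cold = 0.20 × 0.37 = 0.074
  π_Flu·L_Flu = 0.56 × 0.27 = 0.1512
Sum: 0.0312 + 0.074 + 0.1512 = 0.2564
So the posterior for Condition Flu is 0.1512 / 0.2564 ≈ 0.5897.

0.5897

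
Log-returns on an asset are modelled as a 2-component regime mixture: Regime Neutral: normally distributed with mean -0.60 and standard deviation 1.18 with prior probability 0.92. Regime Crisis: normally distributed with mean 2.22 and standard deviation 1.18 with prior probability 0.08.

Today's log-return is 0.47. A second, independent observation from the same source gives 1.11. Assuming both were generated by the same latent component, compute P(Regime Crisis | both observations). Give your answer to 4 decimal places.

Apply Bayes' rule: the posterior for each component is proportional to its prior times its likelihood at x.
Since both observations come from the same component, the likelihood for component k is f_k(x₁)·f_k(x₂).
  p_Neutral = [0.224119] × [0.118307] = 0.0265148
  p_Crisis = [0.112571] × [0.21721] = 0.0244515
Prior × likelihood for each component:
  P(Z=Neutral)·p_Neutral = 0.92 × 0.0265148 = 0.0243936
  P(Z=Crisis)·p_Crisis = 0.08 × 0.0244515 = 0.00195612
Denominator: 0.0243936 + 0.00195612 = 0.0263497
P(Regime Crisis | x₁,x₂) ≈ 0.0742

0.0742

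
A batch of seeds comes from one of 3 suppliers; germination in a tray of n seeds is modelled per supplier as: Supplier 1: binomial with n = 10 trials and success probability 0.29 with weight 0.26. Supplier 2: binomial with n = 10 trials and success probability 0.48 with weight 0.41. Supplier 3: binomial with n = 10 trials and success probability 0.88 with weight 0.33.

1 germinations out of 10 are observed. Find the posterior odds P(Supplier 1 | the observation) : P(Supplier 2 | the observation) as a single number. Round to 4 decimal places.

Only the two components matter; the odds are (π_i f_i(x)) / (π_j f_j(x)).
Binomial probabilities:
  L_1 = 0.132961
  L_2 = 0.0133435
  L_3 = 4.54061e-08
Odds = (0.26/0.41) × (0.132961/0.0133435) = 0.634146 × 9.96441 ≈ 6.3189

6.3189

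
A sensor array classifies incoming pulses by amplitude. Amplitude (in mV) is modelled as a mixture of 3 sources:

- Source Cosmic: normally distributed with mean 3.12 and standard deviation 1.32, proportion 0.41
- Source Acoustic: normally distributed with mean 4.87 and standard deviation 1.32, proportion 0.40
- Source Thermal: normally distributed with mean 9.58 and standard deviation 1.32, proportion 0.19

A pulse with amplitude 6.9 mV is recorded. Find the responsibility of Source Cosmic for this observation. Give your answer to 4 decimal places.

0.0442

P(component k | x) = w_k·f_k(x) / marginal(x), where marginal(x) = Σ_j w_j·f_j(x).
Normal densities:
  L_Cosmic = (1/(1.32·√(2π)))·exp(−(6.9−3.12)²/(2·1.32²)) = 0.302229·exp(-4.10021) = 0.00500771
  L_Acoustic = (1/(1.32·√(2π)))·exp(−(6.9−4.87)²/(2·1.32²)) = 0.302229·exp(-1.18254) = 0.0926334
  L_Thermal = (1/(1.32·√(2π)))·exp(−(6.9−9.58)²/(2·1.32²)) = 0.302229·exp(-2.06107) = 0.0384793
Multiply by the mixture weights:
  w_Cosmic·L_Cosmic = 0.41 × 0.00500771 = 0.00205316
  w_Acoustic·L_Acoustic = 0.40 × 0.0926334 = 0.0370533
  w_Thermal·L_Thermal = 0.19 × 0.0384793 = 0.00731106
Marginal: 0.00205316 + 0.0370533 + 0.00731106 = 0.0464176
P(Source Cosmic | x) = 0.00205316 / 0.0464176 ≈ 0.0442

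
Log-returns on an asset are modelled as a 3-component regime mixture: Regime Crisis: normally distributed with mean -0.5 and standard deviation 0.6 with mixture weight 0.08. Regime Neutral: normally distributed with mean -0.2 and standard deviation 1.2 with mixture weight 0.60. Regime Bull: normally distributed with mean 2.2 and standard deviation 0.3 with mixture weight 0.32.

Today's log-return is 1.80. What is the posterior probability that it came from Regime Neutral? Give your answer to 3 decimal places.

The responsibility of component k is π_k f_k(x) divided by Σ_j π_j f_j(x).
Evaluate each component's likelihood at the observed value:
  p_Crisis = 0.000428451
  p_Neutral = 0.0828976
  p_Bull = 0.5467
Multiply by the mixture weights:
  π_Crisis·p_Crisis = 0.08 × 0.000428451 = 3.4276e-05
  π_Neutral·p_Neutral = 0.60 × 0.0828976 = 0.0497386
  π_Bull·p_Bull = 0.32 × 0.5467 = 0.174944
Evidence: 3.4276e-05 + 0.0497386 + 0.174944 = 0.224717
Responsibility of Regime Neutral: 0.0497386 / 0.224717 ≈ 0.221

0.221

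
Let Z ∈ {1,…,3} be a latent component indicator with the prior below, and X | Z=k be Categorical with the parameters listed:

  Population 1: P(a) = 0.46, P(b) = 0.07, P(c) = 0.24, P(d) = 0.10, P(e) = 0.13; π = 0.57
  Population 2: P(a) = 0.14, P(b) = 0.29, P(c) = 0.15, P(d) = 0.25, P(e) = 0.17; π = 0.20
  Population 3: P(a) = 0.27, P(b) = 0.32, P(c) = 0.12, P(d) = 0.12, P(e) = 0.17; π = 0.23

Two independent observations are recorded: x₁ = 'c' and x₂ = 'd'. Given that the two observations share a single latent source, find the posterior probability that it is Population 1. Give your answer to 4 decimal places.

Posterior ∝ prior × likelihood, so P(k | x) ∝ P(Z=k) f_k(x); normalise over all components.
Since both observations come from the same component, the likelihood for component k is f_k(x₁)·f_k(x₂).
  L_1 = [0.24] × [0.1] = 0.024
  L_2 = [0.15] × [0.25] = 0.0375
  L_3 = [0.12] × [0.12] = 0.0144
Unnormalised posteriors:
  P(Z=1)·L_1 = 0.57 × 0.024 = 0.01368
  P(Z=2)·L_2 = 0.20 × 0.0375 = 0.0075
  P(Z=3)·L_3 = 0.23 × 0.0144 = 0.003312
Marginal: 0.01368 + 0.0075 + 0.003312 = 0.024492
So the posterior for Population 1 is 0.01368 / 0.024492 ≈ 0.5585.

0.5585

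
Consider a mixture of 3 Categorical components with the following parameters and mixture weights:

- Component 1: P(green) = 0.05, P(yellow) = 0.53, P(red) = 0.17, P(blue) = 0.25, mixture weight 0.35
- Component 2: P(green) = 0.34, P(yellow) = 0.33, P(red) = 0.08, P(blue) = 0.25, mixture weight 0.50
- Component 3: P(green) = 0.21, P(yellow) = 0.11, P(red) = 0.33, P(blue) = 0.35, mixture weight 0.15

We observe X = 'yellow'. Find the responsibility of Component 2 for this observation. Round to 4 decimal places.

The responsibility of component k is w_k f_k(x) divided by Σ_j w_j f_j(x).
Categorical probabilities:
  L_1 = 0.53
  L_2 = 0.33
  L_3 = 0.11
Multiply by the mixture weights:
  w_1·L_1 = 0.35 × 0.53 = 0.1855
  w_2·L_2 = 0.50 × 0.33 = 0.165
  w_3·L_3 = 0.15 × 0.11 = 0.0165
Marginal: 0.1855 + 0.165 + 0.0165 = 0.367
So the posterior for Component 2 is 0.165 / 0.367 ≈ 0.4496.

0.4496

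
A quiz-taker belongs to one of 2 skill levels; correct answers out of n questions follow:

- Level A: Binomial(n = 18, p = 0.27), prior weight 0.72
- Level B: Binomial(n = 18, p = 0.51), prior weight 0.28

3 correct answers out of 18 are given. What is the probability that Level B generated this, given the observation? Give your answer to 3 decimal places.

0.007

The responsibility of component k is P(Z=k) f_k(x) divided by Σ_j P(Z=j) f_j(x).
Evaluate each component's likelihood at the observed value:
  f_A = C(18,3)·0.27^3·0.73^15 = 816·0.019683·0.00890929 = 0.143095
  f_B = C(18,3)·0.51^3·0.49^15 = 816·0.132651·2.25393e-05 = 0.00243973
Unnormalised posteriors:
  P(Z=A)·f_A = 0.72 × 0.143095 = 0.103028
  P(Z=B)·f_B = 0.28 × 0.00243973 = 0.000683125
Normaliser: 0.103028 + 0.000683125 = 0.103711
P(Level B | data) ≈ 0.007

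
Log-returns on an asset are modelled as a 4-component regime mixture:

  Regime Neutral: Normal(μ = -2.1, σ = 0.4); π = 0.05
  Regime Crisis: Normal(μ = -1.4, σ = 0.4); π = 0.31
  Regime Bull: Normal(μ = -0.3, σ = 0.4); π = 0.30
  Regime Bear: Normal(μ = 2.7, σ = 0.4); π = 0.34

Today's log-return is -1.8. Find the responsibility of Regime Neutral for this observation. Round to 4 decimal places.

0.1670

Apply Bayes' rule: the posterior for each component is proportional to its prior times its likelihood at x.
Evaluate each component's likelihood at the observed value:
  L_Neutral = 0.752844
  L_Crisis = 0.604927
  L_Bull = 0.000881489
  L_Bear = 3.2821e-28
Weight by the priors:
  w_Neutral·L_Neutral = 0.05 × 0.752844 = 0.0376422
  w_Crisis·L_Crisis = 0.31 × 0.604927 = 0.187527
  w_Bull·L_Bull = 0.30 × 0.000881489 = 0.000264447
  w_Bear·L_Bear = 0.34 × 3.2821e-28 = 1.11592e-28
Marginal: 0.0376422 + 0.187527 + 0.000264447 + 1.11592e-28 = 0.225434
P(Regime Neutral | -1.8) = 0.0376422 / 0.225434 ≈ 0.1670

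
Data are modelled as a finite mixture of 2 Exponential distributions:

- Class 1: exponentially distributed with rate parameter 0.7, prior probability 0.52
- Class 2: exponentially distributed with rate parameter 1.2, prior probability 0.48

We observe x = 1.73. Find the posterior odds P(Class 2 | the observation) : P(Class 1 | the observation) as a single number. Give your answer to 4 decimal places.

Since P(k|x) ∝ π_k f_k(x), the posterior odds are π_i f_i(x) / (π_j f_j(x)).
Evaluate each component's likelihood at the observed value:
  f_1 = 0.7·e^(−0.7·1.73) = 0.7·e^(−1.2110) = 0.208529
  f_2 = 1.2·e^(−1.2·1.73) = 1.2·e^(−2.0760) = 0.150517
Posterior odds = (π_2·f_2) / (π_1·f_1) = (0.48·0.150517) / (0.52·0.208529) = 0.0722482 / 0.108435 ≈ 0.6663

0.6663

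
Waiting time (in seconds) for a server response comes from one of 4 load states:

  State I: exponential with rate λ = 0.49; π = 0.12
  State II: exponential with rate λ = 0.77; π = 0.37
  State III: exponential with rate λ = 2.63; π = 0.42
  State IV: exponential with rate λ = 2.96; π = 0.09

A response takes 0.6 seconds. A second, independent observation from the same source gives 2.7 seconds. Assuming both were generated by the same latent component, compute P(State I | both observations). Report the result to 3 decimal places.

P(component k | x) = π_k·f_k(x) / marginal(x), where marginal(x) = Σ_j π_j·f_j(x).
Since both observations come from the same component, the likelihood for component k is f_k(x₁)·f_k(x₂).
  p_I = [0.365185] × [0.130504] = 0.0476582
  p_II = [0.485117] × [0.0962925] = 0.0467132
  p_III = [0.542799] × [0.00216786] = 0.00117671
  p_IV = [0.50117] × [0.00100094] = 0.000501643
Weight by the priors:
  π_I·p_I = 0.12 × 0.0476582 = 0.00571899
  π_II·p_II = 0.37 × 0.0467132 = 0.0172839
  π_III·p_III = 0.42 × 0.00117671 = 0.000494218
  π_IV·p_IV = 0.09 × 0.000501643 = 4.51479e-05
Normaliser: 0.00571899 + 0.0172839 + 0.000494218 + 4.51479e-05 = 0.0235422
P(State I | x₁,x₂) ≈ 0.243

0.243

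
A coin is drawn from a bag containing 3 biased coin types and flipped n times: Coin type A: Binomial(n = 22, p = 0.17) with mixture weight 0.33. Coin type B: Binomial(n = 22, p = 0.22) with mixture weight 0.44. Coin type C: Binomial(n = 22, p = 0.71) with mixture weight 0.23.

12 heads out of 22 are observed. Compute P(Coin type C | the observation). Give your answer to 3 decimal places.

0.969

By Bayes' theorem, P(k | x) = w_k f_k(x) / Σ_j w_j f_j(x).
Component likelihoods at x = 12 heads out of 22:
  p_A = C(22,12)·0.17^12·0.83^10 = 646646·5.82622e-10·0.15516 = 5.84567e-05
  p_B = C(22,12)·0.22^12·0.78^10 = 646646·1.2855e-08·0.0833578 = 0.000692923
  p_C = C(22,12)·0.71^12·0.29^10 = 646646·0.0164097·4.20707e-06 = 0.0446423
Prior × likelihood for each component:
  w_A·p_A = 0.33 × 5.84567e-05 = 1.92907e-05
  w_B·p_B = 0.44 × 0.000692923 = 0.000304886
  w_C·p_C = 0.23 × 0.0446423 = 0.0102677
Normaliser: 1.92907e-05 + 0.000304886 + 0.0102677 = 0.0105919
Responsibility of Coin type C: 0.0102677 / 0.0105919 ≈ 0.969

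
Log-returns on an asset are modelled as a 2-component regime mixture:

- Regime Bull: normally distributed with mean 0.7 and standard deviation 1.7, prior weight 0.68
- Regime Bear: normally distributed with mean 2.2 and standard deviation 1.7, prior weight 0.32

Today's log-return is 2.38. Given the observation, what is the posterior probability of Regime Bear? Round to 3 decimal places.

The responsibility of component k is w_k f_k(x) divided by Σ_j w_j f_j(x).
Normal densities:
  f_Bull = 0.14401
  f_Bear = 0.23336
Multiply by the mixture weights:
  w_Bull·f_Bull = 0.68 × 0.14401 = 0.0979269
  w_Bear·f_Bear = 0.32 × 0.23336 = 0.0746752
Normaliser: 0.0979269 + 0.0746752 = 0.172602
P(Regime Bear | the observation) = 0.0746752 / 0.172602 ≈ 0.433

0.433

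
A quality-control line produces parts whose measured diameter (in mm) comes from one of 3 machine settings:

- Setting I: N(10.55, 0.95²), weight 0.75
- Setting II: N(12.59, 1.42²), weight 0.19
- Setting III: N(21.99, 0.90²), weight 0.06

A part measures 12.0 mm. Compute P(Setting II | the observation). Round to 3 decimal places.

0.333

By Bayes' theorem, P(k | x) = π_k f_k(x) / Σ_j π_j f_j(x).
Evaluate each component's likelihood at the observed value:
  f_I = 0.131012
  f_II = 0.257712
  f_III = 7.79751e-28
Prior × likelihood for each component:
  π_I·f_I = 0.75 × 0.131012 = 0.0982591
  π_II·f_II = 0.19 × 0.257712 = 0.0489653
  π_III·f_III = 0.06 × 7.79751e-28 = 4.67851e-29
Sum: 0.0982591 + 0.0489653 + 4.67851e-29 = 0.147224
P(Setting II | data) = 0.0489653 / 0.147224 ≈ 0.333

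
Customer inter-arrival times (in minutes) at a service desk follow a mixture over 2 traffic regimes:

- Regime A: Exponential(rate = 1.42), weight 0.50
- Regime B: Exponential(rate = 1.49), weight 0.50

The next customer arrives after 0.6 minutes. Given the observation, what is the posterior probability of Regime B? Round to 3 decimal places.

Apply Bayes' rule: the posterior for each component is proportional to its prior times its likelihood at x.
Exponential densities:
  p_A = 0.605717
  p_B = 0.609434
Multiply by the mixture weights:
  P(Z=A)·p_A = 0.50 × 0.605717 = 0.302858
  P(Z=B)·p_B = 0.50 × 0.609434 = 0.304717
Marginal: 0.302858 + 0.304717 = 0.607576
Responsibility of Regime B: 0.304717 / 0.607576 ≈ 0.502

0.502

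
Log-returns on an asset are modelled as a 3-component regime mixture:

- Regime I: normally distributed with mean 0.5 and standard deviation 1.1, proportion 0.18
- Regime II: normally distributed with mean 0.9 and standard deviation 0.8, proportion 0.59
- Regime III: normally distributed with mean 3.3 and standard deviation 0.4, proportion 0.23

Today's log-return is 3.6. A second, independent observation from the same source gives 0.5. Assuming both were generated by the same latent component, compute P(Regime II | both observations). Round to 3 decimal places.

Posterior ∝ prior × likelihood, so P(k | x) ∝ w_k f_k(x); normalise over all components.
Since both observations come from the same component, the likelihood for component k is f_k(x₁)·f_k(x₂).
  p_I = [0.00683757] × [0.362675] = 0.00247981
  p_II = [0.0016764] × [0.440082] = 0.000737752
  p_III = [0.752844] × [2.28368e-11] = 1.71925e-11
Weight by the priors:
  w_I·p_I = 0.18 × 0.00247981 = 0.000446366
  w_II·p_II = 0.59 × 0.000737752 = 0.000435274
  w_III·p_III = 0.23 × 1.71925e-11 = 3.95428e-12
Normaliser: 0.000446366 + 0.000435274 + 3.95428e-12 = 0.00088164
P(Regime II | x₁,x₂) = 0.000435274 / 0.00088164 ≈ 0.494

0.494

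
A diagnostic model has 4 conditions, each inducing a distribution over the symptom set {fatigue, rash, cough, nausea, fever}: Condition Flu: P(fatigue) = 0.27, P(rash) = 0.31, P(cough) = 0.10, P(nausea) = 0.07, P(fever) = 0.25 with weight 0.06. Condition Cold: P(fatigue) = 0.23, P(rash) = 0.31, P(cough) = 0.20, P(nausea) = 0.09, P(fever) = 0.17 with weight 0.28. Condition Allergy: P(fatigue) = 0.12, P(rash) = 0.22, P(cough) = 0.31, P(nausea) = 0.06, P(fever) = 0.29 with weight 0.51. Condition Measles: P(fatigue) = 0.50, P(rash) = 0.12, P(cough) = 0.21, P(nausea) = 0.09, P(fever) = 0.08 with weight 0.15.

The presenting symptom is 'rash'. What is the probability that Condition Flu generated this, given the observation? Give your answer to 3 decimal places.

Apply Bayes' rule: the posterior for each component is proportional to its prior times its likelihood at x.
Categorical probabilities:
  p_Flu = P(rash | comp) = 0.31
  p_Cold = P(rash | comp) = 0.31
  p_Allergy = P(rash | comp) = 0.22
  p_Measles = P(rash | comp) = 0.12
Unnormalised posteriors:
  P(Z=Flu)·p_Flu = 0.06 × 0.31 = 0.0186
  P(Z=Cold)·p_Cold = 0.28 × 0.31 = 0.0868
  P(Z=Allergy)·p_Allergy = 0.51 × 0.22 = 0.1122
  P(Z=Measles)·p_Measles = 0.15 × 0.12 = 0.018
Normaliser: 0.0186 + 0.0868 + 0.1122 + 0.018 = 0.2356
P(Condition Flu | the observation) = 0.0186 / 0.2356 ≈ 0.079

0.079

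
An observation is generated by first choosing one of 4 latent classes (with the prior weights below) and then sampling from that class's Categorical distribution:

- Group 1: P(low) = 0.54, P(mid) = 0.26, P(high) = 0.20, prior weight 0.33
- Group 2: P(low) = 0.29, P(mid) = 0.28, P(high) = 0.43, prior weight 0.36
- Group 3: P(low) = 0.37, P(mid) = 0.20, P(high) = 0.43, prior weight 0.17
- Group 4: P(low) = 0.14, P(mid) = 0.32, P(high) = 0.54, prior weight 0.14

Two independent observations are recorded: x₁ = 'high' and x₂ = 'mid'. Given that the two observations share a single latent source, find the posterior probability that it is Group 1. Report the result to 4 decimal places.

Posterior ∝ prior × likelihood, so P(k | x) ∝ P(Z=k) f_k(x); normalise over all components.
Since both observations come from the same component, the likelihood for component k is f_k(x₁)·f_k(x₂).
  L_1 = [P(high | comp) = 0.20] × [0.26] = 0.052
  L_2 = [P(high | comp) = 0.43] × [0.28] = 0.1204
  L_3 = [P(high | comp) = 0.43] × [0.2] = 0.086
  L_4 = [P(high | comp) = 0.54] × [0.32] = 0.1728
Multiply by the mixture weights:
  P(Z=1)·L_1 = 0.33 × 0.052 = 0.01716
  P(Z=2)·L_2 = 0.36 × 0.1204 = 0.043344
  P(Z=3)·L_3 = 0.17 × 0.086 = 0.01462
  P(Z=4)·L_4 = 0.14 × 0.1728 = 0.024192
Evidence: 0.01716 + 0.043344 + 0.01462 + 0.024192 = 0.099316
P(Group 1 | x) = 0.01716 / 0.099316 ≈ 0.1728

0.1728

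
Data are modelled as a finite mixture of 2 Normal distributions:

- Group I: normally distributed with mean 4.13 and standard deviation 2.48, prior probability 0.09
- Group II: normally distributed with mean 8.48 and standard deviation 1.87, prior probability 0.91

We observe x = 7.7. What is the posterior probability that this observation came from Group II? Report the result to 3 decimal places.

P(component k | x) = π_k·f_k(x) / marginal(x), where marginal(x) = Σ_j π_j·f_j(x).
Evaluate each component's likelihood at the observed value:
  p_I = 0.0570801
  p_II = 0.195564
Multiply by the mixture weights:
  π_I·p_I = 0.09 × 0.0570801 = 0.00513721
  π_II·p_II = 0.91 × 0.195564 = 0.177963
Denominator: 0.00513721 + 0.177963 = 0.1831
Responsibility of Group II: 0.177963 / 0.1831 ≈ 0.972

0.972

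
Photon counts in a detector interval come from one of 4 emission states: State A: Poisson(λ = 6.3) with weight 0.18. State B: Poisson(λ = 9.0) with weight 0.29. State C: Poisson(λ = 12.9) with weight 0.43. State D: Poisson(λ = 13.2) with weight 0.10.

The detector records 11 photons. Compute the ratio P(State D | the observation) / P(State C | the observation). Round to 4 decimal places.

0.2219

Only the two components matter; the odds are (π_i f_i(x)) / (π_j f_j(x)).
Component likelihoods at x = 11 photons:
  f_A = e^(−6.3)·6.3^11/11! = 0.0285453
  f_B = e^(−9.0)·9.0^11/11! = 0.0970201
  f_C = e^(−12.9)·12.9^11/11! = 0.103023
  f_D = e^(−13.2)·13.2^11/11! = 0.0982812
0.00982812 / 0.0442997 ≈ 0.2219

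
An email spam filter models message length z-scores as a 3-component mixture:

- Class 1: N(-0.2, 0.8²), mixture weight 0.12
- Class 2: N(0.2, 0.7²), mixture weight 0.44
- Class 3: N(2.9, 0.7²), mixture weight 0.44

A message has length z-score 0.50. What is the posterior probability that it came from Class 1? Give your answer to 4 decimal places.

0.1510

Apply Bayes' rule: the posterior for each component is proportional to its prior times its likelihood at x.
Evaluate each component's likelihood at the observed value:
  f_1 = (1/(0.8·√(2π)))·exp(−(0.50−-0.2)²/(2·0.8²)) = 0.498678·exp(-0.38281) = 0.340069
  f_2 = (1/(0.7·√(2π)))·exp(−(0.50−0.2)²/(2·0.7²)) = 0.569918·exp(-0.09184) = 0.51991
  f_3 = (1/(0.7·√(2π)))·exp(−(0.50−2.9)²/(2·0.7²)) = 0.569918·exp(-5.87755) = 0.0015967
Multiply by the mixture weights:
  w_1·f_1 = 0.12 × 0.340069 = 0.0408082
  w_2·f_2 = 0.44 × 0.51991 = 0.22876
  w_3·f_3 = 0.44 × 0.0015967 = 0.000702549
Marginal: 0.0408082 + 0.22876 + 0.000702549 = 0.270271
Responsibility of Class 1: 0.0408082 / 0.270271 ≈ 0.1510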